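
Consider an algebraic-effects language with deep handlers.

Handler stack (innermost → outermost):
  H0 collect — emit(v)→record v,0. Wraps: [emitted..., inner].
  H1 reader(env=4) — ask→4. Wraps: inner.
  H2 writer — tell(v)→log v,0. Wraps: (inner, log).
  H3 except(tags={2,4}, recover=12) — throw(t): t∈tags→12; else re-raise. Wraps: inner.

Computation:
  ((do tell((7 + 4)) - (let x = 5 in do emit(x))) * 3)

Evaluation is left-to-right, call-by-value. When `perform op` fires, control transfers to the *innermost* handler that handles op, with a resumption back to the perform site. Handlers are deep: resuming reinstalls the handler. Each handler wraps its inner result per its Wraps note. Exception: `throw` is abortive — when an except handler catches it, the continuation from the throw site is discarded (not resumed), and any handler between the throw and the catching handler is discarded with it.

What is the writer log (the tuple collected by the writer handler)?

Evaluation trace:
tell(11) @ H2 ⇒ log+=11
emit(5) @ H0 ⇒ out+=5
H0 returns [5, 0]
H1 returns [5, 0]
H2 returns ([5, 0], (11))
H3 returns ([5, 0], (11))
= ([5, 0], (11))

Answer: (11)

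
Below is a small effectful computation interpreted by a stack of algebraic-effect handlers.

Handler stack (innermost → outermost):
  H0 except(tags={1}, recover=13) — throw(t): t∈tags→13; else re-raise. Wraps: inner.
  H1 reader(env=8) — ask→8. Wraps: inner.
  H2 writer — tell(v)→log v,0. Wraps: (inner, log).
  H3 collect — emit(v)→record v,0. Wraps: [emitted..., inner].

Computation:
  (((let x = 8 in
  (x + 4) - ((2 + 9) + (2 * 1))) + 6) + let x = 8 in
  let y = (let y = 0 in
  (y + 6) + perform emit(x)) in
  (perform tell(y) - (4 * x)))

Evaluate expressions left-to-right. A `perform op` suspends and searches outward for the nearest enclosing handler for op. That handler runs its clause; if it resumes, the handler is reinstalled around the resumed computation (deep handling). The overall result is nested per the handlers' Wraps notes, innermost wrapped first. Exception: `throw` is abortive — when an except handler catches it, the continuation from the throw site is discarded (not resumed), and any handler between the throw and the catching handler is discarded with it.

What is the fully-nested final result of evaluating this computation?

Step-by-step:
emit(8) @ H3 ⇒ out+=8
tell(6) @ H2 ⇒ log+=6
H0 returns -27
H1 returns -27
H2 returns (-27, (6))
H3 returns [8, (-27, (6))]
= [8, (-27, (6))]

Answer: [8, (-27, (6))]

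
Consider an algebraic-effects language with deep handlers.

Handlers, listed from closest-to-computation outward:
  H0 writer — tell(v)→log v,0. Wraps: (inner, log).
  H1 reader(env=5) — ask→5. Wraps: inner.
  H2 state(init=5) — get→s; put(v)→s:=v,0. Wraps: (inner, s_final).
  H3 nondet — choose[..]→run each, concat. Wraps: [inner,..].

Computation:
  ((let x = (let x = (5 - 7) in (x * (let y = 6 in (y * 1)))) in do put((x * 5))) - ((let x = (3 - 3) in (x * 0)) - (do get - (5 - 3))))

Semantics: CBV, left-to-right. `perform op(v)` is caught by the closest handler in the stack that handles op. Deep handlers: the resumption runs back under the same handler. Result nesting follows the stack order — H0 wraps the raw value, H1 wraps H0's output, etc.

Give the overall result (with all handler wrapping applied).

Working:
put(-60) @ H2 ⇒ s:=-60
get @ H2 ⇒ -60
H0 returns (-62, ())
H1 returns (-62, ())
H2 returns ((-62, ()), -60)
H3 returns [((-62, ()), -60)]
= [((-62, ()), -60)]

Answer: [((-62, ()), -60)]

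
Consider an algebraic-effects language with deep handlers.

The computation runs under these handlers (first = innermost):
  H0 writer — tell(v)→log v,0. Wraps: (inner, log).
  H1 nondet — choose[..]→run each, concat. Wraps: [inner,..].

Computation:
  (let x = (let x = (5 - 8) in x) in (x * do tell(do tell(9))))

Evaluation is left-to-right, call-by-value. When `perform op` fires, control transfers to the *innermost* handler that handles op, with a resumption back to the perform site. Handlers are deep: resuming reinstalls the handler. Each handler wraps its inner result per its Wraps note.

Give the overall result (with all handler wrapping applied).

Answer: [(0, (9, 0))]

Evaluation trace:
tell(9) @ H0 ⇒ log+=9
tell(0) @ H0 ⇒ log+=0
H0 returns (0, (9, 0))
H1 returns [(0, (9, 0))]
= [(0, (9, 0))]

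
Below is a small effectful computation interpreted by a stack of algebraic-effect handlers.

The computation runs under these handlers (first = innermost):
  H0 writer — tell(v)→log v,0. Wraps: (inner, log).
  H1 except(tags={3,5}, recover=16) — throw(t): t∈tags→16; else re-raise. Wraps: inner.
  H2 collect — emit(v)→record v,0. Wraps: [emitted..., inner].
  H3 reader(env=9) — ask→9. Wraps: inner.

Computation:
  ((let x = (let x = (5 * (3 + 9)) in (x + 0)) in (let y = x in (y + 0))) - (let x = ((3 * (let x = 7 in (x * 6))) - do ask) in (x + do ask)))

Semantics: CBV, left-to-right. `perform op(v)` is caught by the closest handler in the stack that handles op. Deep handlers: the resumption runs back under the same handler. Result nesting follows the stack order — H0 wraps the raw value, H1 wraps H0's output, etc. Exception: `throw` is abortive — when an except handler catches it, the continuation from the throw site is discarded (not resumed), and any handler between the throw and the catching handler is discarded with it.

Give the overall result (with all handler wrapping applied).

Working:
ask @ H3 ⇒ 9
ask @ H3 ⇒ 9
H0 returns (-66, ())
H1 returns (-66, ())
H2 returns [(-66, ())]
H3 returns [(-66, ())]
= [(-66, ())]

Answer: [(-66, ())]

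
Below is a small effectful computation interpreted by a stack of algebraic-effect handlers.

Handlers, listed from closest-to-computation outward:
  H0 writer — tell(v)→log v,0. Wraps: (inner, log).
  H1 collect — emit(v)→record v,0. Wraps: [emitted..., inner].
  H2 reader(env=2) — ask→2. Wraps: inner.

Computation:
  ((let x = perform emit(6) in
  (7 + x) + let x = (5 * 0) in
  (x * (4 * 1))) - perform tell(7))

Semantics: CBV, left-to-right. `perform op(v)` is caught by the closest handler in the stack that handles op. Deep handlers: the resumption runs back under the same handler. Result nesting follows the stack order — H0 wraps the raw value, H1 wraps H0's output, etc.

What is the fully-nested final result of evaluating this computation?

Step-by-step:
emit(6) @ H1 ⇒ out+=6
tell(7) @ H0 ⇒ log+=7
H0 returns (7, (7))
H1 returns [6, (7, (7))]
H2 returns [6, (7, (7))]
= [6, (7, (7))]

Answer: [6, (7, (7))]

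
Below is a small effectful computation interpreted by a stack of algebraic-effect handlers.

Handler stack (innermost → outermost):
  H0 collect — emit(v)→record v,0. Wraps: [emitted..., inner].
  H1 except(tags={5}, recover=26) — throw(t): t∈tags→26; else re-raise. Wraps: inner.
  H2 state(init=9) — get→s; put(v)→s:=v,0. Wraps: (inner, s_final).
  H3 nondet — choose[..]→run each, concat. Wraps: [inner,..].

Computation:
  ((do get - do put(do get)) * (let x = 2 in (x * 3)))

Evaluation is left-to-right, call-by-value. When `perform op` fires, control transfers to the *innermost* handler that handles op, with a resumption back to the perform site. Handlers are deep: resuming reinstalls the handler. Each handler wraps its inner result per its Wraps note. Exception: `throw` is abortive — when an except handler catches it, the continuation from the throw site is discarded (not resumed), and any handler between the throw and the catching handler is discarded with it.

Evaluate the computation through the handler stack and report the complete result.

Answer: [([54], 9)]

Step-by-step:
get @ H2 ⇒ 9
get @ H2 ⇒ 9
put(9) @ H2 ⇒ s:=9
H0 returns [54]
H1 returns [54]
H2 returns ([54], 9)
H3 returns [([54], 9)]
= [([54], 9)]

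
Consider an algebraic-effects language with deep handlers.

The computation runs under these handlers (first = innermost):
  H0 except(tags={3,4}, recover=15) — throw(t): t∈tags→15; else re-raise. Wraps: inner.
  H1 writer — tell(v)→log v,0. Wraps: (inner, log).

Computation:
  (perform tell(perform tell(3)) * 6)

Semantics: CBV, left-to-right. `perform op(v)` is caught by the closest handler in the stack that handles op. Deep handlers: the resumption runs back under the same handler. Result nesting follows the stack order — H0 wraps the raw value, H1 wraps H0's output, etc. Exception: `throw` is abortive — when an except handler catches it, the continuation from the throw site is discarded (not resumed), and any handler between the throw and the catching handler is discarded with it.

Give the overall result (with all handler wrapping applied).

Evaluation trace:
tell(3) @ H1 ⇒ log+=3
tell(0) @ H1 ⇒ log+=0
H0 returns 0
H1 returns (0, (3, 0))
= (0, (3, 0))

Answer: (0, (3, 0))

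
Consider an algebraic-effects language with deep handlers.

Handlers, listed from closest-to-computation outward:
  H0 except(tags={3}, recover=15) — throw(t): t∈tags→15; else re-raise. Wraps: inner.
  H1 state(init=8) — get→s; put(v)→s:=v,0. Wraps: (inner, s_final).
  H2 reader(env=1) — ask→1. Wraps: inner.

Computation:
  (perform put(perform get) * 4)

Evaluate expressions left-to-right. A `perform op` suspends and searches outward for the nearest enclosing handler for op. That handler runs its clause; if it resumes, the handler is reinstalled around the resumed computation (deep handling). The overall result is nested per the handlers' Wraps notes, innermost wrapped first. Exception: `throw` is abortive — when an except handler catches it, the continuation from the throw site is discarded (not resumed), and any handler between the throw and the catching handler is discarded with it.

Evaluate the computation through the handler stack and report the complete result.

Answer: (0, 8)

Working:
get @ H1 ⇒ 8
put(8) @ H1 ⇒ s:=8
H0 returns 0
H1 returns (0, 8)
H2 returns (0, 8)
= (0, 8)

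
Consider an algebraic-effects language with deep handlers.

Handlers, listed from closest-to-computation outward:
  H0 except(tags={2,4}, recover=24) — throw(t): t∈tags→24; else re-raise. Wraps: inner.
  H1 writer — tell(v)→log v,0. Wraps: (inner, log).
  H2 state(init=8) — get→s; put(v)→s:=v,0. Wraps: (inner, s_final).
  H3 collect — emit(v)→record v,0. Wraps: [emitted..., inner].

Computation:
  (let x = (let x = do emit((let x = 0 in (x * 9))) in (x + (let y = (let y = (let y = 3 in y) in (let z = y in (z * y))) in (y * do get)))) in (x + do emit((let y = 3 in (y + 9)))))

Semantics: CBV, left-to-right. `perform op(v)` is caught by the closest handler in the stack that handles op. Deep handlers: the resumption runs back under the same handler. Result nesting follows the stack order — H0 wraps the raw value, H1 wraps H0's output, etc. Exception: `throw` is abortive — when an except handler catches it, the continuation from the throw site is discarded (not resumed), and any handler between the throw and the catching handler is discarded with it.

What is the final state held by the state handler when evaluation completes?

Answer: 8

Evaluation trace:
emit(0) @ H3 ⇒ out+=0
get @ H2 ⇒ 8
emit(12) @ H3 ⇒ out+=12
H0 returns 72
H1 returns (72, ())
H2 returns ((72, ()), 8)
H3 returns [0, 12, ((72, ()), 8)]
= [0, 12, ((72, ()), 8)]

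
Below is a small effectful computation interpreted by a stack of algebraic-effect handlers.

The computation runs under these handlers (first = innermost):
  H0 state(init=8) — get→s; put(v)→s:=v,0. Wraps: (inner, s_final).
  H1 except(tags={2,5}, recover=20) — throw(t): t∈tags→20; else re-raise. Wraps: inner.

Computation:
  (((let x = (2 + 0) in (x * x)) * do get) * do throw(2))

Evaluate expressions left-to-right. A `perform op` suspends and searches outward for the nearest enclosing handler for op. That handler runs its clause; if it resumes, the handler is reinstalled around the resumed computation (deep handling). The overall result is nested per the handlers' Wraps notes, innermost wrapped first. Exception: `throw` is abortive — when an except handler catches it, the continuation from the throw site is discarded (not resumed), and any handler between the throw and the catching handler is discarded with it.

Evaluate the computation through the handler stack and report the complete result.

Working:
get @ H0 ⇒ 8
throw(2) @ H1 caught ⇒ 20
= 20

Answer: 20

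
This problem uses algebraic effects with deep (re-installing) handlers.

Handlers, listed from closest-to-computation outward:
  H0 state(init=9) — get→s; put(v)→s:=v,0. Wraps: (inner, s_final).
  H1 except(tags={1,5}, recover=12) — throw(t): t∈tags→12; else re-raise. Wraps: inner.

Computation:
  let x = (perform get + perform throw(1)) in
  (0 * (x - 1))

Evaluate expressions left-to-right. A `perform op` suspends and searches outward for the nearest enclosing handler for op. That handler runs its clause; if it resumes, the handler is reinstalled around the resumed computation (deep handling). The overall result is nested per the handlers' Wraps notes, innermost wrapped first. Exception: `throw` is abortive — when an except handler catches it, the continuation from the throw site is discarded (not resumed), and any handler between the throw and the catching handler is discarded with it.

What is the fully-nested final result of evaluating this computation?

Step-by-step:
get @ H0 ⇒ 9
throw(1) @ H1 caught ⇒ 12
= 12

Answer: 12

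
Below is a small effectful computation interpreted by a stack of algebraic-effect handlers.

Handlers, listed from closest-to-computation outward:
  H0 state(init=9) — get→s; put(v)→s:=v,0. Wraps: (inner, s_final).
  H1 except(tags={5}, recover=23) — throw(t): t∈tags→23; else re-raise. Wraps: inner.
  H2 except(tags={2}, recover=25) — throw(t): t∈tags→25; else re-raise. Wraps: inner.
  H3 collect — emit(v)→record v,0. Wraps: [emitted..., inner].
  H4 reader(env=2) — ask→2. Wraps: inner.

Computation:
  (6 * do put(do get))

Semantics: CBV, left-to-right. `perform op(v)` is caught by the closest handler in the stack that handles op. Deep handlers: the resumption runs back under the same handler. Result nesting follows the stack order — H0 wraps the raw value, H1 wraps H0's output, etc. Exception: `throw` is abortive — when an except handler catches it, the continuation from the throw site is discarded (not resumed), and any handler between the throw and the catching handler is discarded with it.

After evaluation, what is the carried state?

Answer: 9

Working:
get @ H0 ⇒ 9
put(9) @ H0 ⇒ s:=9
H0 returns (0, 9)
H1 returns (0, 9)
H2 returns (0, 9)
H3 returns [(0, 9)]
H4 returns [(0, 9)]
= [(0, 9)]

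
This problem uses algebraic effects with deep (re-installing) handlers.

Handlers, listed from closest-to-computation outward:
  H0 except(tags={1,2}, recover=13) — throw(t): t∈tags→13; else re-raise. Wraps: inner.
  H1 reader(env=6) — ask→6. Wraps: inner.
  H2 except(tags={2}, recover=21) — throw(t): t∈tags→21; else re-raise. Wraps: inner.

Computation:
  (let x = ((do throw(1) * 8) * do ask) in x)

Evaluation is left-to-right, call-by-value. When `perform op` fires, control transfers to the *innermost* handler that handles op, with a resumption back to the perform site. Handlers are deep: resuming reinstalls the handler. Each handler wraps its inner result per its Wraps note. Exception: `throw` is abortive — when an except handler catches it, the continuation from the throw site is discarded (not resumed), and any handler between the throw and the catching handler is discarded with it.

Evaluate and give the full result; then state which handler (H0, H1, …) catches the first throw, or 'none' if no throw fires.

Step-by-step:
throw(1) @ H0 caught ⇒ 13
H1 returns 13
H2 returns 13
= 13

Answer: 13 ; first throw caught by: H0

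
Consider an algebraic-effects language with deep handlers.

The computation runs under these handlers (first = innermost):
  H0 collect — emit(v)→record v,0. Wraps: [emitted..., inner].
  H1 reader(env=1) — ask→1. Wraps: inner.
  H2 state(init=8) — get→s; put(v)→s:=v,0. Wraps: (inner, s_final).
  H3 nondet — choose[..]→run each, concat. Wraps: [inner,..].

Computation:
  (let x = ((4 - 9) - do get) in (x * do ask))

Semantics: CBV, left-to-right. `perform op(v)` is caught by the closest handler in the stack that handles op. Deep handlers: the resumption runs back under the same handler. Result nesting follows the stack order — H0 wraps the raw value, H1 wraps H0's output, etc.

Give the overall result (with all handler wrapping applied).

Working:
get @ H2 ⇒ 8
ask @ H1 ⇒ 1
H0 returns [-13]
H1 returns [-13]
H2 returns ([-13], 8)
H3 returns [([-13], 8)]
= [([-13], 8)]

Answer: [([-13], 8)]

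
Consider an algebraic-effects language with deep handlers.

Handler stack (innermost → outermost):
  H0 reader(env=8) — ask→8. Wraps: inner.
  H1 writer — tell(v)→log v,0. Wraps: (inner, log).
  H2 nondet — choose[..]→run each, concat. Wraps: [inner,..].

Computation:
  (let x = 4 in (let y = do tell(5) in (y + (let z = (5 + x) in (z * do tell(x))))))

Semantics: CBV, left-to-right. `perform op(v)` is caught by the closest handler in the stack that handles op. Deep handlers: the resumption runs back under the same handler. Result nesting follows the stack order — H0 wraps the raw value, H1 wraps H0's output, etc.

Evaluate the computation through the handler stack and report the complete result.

Evaluation trace:
tell(5) @ H1 ⇒ log+=5
tell(4) @ H1 ⇒ log+=4
H0 returns 0
H1 returns (0, (5, 4))
H2 returns [(0, (5, 4))]
= [(0, (5, 4))]

Answer: [(0, (5, 4))]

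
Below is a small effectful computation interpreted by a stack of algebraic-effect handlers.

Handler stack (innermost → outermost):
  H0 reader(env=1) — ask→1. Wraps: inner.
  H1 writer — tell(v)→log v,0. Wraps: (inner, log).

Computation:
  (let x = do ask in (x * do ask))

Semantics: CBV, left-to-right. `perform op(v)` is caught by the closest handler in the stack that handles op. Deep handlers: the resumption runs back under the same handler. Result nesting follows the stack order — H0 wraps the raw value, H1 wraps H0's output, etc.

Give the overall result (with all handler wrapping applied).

Evaluation trace:
ask @ H0 ⇒ 1
ask @ H0 ⇒ 1
H0 returns 1
H1 returns (1, ())
= (1, ())

Answer: (1, ())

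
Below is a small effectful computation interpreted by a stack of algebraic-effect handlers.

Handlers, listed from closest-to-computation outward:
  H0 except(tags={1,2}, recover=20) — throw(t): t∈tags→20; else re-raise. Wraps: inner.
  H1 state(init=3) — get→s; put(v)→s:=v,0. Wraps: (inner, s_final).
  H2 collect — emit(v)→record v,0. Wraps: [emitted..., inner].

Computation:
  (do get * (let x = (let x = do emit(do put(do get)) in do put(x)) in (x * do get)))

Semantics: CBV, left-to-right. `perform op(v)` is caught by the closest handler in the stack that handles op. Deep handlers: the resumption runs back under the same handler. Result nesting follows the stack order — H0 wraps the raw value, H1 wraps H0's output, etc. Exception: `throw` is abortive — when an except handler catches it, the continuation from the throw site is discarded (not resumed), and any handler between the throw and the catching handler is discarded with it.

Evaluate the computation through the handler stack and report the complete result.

Answer: [0, (0, 0)]

Evaluation trace:
get @ H1 ⇒ 3
get @ H1 ⇒ 3
put(3) @ H1 ⇒ s:=3
emit(0) @ H2 ⇒ out+=0
put(0) @ H1 ⇒ s:=0
get @ H1 ⇒ 0
H0 returns 0
H1 returns (0, 0)
H2 returns [0, (0, 0)]
= [0, (0, 0)]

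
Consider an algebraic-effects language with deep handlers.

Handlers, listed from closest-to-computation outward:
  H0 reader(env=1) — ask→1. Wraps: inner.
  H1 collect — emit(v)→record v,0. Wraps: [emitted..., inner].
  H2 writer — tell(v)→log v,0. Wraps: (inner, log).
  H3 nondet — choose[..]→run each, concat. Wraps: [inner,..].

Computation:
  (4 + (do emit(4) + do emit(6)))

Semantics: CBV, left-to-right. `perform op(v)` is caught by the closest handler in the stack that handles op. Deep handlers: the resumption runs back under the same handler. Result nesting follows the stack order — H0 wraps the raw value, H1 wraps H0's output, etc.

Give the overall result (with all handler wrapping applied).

Answer: [([4, 6, 4], ())]

Step-by-step:
emit(4) @ H1 ⇒ out+=4
emit(6) @ H1 ⇒ out+=6
H0 returns 4
H1 returns [4, 6, 4]
H2 returns ([4, 6, 4], ())
H3 returns [([4, 6, 4], ())]
= [([4, 6, 4], ())]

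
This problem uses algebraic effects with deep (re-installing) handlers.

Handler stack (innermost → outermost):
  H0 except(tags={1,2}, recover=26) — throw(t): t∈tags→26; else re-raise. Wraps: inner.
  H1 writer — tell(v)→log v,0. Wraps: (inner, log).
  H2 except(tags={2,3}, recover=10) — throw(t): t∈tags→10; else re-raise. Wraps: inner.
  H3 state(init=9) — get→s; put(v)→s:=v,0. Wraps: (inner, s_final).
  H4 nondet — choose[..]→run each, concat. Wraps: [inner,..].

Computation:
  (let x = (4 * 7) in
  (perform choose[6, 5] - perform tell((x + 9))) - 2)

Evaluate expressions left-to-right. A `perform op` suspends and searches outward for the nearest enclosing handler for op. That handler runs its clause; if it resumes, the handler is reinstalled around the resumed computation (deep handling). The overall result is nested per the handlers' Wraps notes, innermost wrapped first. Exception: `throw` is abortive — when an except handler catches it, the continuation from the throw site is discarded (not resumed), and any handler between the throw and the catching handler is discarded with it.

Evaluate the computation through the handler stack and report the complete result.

Evaluation trace:
choose[6, 5] @ H4
  branch[0] choose=6:
    tell(37) @ H1 ⇒ log+=37
    H0 returns 4
    H1 returns (4, (37))
    H2 returns (4, (37))
    H3 returns ((4, (37)), 9)
    H4 returns [((4, (37)), 9)]
  branch[1] choose=5:
    tell(37) @ H1 ⇒ log+=37
    H0 returns 3
    H1 returns (3, (37))
    H2 returns (3, (37))
    H3 returns ((3, (37)), 9)
    H4 returns [((3, (37)), 9)]
= [((4, (37)), 9), ((3, (37)), 9)]

Answer: [((4, (37)), 9), ((3, (37)), 9)]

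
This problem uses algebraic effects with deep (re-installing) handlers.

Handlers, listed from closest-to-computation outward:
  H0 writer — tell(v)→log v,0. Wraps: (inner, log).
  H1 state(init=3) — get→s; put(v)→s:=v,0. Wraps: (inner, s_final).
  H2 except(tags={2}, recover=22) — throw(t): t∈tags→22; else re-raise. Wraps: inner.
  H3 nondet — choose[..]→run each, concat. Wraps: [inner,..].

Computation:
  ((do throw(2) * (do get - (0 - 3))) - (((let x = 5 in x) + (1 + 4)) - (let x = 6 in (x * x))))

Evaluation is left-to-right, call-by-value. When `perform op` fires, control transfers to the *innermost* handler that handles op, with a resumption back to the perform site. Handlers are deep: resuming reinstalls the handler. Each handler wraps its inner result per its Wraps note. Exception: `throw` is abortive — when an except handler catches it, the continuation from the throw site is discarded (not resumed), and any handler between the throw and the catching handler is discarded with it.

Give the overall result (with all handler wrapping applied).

Step-by-step:
throw(2) @ H2 caught ⇒ 22
H3 returns [22]
= [22]

Answer: [22]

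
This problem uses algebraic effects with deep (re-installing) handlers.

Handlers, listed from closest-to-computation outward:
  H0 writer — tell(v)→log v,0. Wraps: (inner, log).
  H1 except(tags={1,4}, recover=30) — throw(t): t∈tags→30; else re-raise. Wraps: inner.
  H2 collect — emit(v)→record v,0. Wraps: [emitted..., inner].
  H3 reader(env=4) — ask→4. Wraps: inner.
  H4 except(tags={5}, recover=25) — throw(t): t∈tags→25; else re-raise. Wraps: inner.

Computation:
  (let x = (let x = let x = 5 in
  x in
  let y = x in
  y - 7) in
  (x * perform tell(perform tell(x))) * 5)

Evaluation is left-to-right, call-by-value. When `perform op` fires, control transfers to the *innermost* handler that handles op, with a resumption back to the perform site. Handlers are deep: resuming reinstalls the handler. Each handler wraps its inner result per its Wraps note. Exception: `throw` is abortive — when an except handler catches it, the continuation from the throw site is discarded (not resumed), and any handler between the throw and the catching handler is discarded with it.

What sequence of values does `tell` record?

Evaluation trace:
tell(-2) @ H0 ⇒ log+=-2
tell(0) @ H0 ⇒ log+=0
H0 returns (0, (-2, 0))
H1 returns (0, (-2, 0))
H2 returns [(0, (-2, 0))]
H3 returns [(0, (-2, 0))]
H4 returns [(0, (-2, 0))]
= [(0, (-2, 0))]

Answer: (-2, 0)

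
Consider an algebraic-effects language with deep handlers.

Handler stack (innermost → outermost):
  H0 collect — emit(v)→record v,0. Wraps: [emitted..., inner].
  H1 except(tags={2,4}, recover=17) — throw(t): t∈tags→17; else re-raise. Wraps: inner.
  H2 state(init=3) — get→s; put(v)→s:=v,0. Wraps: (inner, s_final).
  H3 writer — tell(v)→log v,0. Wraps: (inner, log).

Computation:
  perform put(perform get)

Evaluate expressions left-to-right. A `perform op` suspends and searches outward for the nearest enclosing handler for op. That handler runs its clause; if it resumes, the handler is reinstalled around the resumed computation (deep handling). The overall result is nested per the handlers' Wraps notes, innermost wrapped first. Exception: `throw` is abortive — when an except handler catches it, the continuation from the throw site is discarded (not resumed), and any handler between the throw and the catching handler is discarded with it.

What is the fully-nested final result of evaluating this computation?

Answer: (([0], 3), ())

Step-by-step:
get @ H2 ⇒ 3
put(3) @ H2 ⇒ s:=3
H0 returns [0]
H1 returns [0]
H2 returns ([0], 3)
H3 returns (([0], 3), ())
= (([0], 3), ())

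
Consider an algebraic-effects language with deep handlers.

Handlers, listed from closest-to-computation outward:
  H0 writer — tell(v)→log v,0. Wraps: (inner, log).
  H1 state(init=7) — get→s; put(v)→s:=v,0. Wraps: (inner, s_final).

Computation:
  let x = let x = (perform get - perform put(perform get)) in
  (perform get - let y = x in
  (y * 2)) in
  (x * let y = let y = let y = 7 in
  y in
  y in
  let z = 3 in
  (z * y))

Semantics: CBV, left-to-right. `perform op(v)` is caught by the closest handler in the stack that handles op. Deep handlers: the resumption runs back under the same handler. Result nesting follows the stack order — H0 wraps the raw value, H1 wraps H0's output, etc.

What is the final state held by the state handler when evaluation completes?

Answer: 7

Step-by-step:
get @ H1 ⇒ 7
get @ H1 ⇒ 7
put(7) @ H1 ⇒ s:=7
get @ H1 ⇒ 7
H0 returns (-147, ())
H1 returns ((-147, ()), 7)
= ((-147, ()), 7)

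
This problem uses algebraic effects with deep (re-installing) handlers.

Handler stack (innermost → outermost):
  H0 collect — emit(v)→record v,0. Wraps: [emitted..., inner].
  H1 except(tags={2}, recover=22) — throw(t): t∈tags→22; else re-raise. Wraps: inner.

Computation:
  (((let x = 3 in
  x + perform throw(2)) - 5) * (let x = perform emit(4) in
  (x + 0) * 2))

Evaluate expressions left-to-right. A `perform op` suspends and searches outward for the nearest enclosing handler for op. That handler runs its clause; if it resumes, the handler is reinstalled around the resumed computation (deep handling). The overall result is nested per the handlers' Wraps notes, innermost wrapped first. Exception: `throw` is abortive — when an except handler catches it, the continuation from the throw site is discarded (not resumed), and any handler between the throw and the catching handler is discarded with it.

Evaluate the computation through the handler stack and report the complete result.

Answer: 22

Working:
throw(2) @ H1 caught ⇒ 22
= 22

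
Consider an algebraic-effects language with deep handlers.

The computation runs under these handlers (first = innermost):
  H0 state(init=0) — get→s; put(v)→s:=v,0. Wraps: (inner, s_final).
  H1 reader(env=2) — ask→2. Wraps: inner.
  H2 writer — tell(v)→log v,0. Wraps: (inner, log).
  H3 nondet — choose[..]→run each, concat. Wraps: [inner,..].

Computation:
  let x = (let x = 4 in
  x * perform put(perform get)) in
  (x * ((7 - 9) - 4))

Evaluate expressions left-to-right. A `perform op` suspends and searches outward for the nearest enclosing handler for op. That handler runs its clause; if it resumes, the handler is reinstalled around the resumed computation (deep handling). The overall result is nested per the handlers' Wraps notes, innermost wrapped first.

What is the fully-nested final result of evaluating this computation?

Step-by-step:
get @ H0 ⇒ 0
put(0) @ H0 ⇒ s:=0
H0 returns (0, 0)
H1 returns (0, 0)
H2 returns ((0, 0), ())
H3 returns [((0, 0), ())]
= [((0, 0), ())]

Answer: [((0, 0), ())]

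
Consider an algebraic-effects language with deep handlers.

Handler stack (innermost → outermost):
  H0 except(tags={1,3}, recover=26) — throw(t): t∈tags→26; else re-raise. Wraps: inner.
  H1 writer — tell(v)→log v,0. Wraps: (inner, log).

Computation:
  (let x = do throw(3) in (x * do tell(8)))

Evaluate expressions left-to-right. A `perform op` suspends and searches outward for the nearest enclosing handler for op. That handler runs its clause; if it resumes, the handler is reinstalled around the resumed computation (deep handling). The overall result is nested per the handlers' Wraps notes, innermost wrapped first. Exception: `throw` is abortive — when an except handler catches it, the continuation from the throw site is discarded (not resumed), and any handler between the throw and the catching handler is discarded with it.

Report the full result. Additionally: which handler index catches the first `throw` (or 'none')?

Answer: (26, ()) ; first throw caught by: H0

Working:
throw(3) @ H0 caught ⇒ 26
H1 returns (26, ())
= (26, ())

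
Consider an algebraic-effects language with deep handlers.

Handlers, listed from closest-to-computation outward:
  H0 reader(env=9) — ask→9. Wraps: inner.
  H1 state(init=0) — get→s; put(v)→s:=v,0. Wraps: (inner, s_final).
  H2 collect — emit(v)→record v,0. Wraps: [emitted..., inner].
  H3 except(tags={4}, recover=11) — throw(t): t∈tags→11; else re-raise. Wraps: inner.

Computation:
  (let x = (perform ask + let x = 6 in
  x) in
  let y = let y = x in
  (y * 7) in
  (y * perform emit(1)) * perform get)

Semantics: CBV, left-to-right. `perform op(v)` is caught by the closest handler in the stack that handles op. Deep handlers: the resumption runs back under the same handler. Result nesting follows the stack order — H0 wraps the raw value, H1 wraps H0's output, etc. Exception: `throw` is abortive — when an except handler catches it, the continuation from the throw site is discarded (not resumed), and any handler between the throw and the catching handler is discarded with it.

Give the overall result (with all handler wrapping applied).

Step-by-step:
ask @ H0 ⇒ 9
emit(1) @ H2 ⇒ out+=1
get @ H1 ⇒ 0
H0 returns 0
H1 returns (0, 0)
H2 returns [1, (0, 0)]
H3 returns [1, (0, 0)]
= [1, (0, 0)]

Answer: [1, (0, 0)]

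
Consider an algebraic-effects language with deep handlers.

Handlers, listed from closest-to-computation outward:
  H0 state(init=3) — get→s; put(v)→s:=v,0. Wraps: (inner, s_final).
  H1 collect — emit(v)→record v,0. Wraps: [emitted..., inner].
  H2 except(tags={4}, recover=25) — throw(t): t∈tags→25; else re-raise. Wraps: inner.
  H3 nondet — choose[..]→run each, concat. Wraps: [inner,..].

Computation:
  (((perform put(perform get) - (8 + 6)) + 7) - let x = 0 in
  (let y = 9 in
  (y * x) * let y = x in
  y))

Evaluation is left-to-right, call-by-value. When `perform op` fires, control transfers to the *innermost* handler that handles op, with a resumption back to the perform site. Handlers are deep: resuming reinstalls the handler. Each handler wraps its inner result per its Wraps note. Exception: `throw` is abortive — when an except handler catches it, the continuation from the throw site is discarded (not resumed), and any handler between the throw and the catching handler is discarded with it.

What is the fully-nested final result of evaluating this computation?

Answer: [[(-7, 3)]]

Step-by-step:
get @ H0 ⇒ 3
put(3) @ H0 ⇒ s:=3
H0 returns (-7, 3)
H1 returns [(-7, 3)]
H2 returns [(-7, 3)]
H3 returns [[(-7, 3)]]
= [[(-7, 3)]]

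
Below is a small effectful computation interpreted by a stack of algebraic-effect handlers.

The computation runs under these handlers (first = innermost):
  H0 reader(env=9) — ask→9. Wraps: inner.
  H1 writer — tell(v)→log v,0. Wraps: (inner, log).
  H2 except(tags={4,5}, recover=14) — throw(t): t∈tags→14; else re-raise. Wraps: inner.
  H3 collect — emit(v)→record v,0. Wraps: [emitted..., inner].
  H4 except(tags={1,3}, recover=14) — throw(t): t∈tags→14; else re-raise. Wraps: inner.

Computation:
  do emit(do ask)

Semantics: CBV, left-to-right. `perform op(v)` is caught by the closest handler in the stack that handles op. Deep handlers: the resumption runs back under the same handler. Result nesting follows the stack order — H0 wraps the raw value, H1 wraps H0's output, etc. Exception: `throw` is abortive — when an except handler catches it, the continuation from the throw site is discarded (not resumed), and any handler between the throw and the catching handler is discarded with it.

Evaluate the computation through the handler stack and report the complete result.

Answer: [9, (0, ())]

Step-by-step:
ask @ H0 ⇒ 9
emit(9) @ H3 ⇒ out+=9
H0 returns 0
H1 returns (0, ())
H2 returns (0, ())
H3 returns [9, (0, ())]
H4 returns [9, (0, ())]
= [9, (0, ())]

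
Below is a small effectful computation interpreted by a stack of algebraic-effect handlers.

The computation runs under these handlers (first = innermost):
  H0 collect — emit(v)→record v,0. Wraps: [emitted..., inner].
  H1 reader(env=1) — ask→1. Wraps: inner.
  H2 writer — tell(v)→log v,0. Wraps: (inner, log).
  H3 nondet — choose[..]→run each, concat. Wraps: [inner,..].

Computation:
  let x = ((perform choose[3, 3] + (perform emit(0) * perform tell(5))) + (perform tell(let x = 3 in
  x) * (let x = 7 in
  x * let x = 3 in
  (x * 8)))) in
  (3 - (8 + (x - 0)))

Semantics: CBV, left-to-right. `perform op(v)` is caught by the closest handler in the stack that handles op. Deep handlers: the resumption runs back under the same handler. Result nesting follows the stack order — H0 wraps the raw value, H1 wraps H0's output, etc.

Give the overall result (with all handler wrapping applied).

Answer: [([0, -8], (5, 3)), ([0, -8], (5, 3))]

Working:
choose[3, 3] @ H3
  branch[0] choose=3:
    emit(0) @ H0 ⇒ out+=0
    tell(5) @ H2 ⇒ log+=5
    tell(3) @ H2 ⇒ log+=3
    H0 returns [0, -8]
    H1 returns [0, -8]
    H2 returns ([0, -8], (5, 3))
    H3 returns [([0, -8], (5, 3))]
  branch[1] choose=3:
    emit(0) @ H0 ⇒ out+=0
    tell(5) @ H2 ⇒ log+=5
    tell(3) @ H2 ⇒ log+=3
    H0 returns [0, -8]
    H1 returns [0, -8]
    H2 returns ([0, -8], (5, 3))
    H3 returns [([0, -8], (5, 3))]
= [([0, -8], (5, 3)), ([0, -8], (5, 3))]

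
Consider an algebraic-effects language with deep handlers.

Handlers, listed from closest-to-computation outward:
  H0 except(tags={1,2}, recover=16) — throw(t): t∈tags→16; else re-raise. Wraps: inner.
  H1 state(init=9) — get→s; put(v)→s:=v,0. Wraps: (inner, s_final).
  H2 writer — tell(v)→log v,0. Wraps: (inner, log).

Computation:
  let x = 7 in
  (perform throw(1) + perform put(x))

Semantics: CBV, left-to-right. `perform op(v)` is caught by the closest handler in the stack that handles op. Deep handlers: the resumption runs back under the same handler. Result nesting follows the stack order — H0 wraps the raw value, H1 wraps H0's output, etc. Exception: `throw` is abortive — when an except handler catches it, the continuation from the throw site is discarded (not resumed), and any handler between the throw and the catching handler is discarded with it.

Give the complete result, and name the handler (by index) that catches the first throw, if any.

Answer: ((16, 9), ()) ; first throw caught by: H0

Step-by-step:
throw(1) @ H0 caught ⇒ 16
H1 returns (16, 9)
H2 returns ((16, 9), ())
= ((16, 9), ())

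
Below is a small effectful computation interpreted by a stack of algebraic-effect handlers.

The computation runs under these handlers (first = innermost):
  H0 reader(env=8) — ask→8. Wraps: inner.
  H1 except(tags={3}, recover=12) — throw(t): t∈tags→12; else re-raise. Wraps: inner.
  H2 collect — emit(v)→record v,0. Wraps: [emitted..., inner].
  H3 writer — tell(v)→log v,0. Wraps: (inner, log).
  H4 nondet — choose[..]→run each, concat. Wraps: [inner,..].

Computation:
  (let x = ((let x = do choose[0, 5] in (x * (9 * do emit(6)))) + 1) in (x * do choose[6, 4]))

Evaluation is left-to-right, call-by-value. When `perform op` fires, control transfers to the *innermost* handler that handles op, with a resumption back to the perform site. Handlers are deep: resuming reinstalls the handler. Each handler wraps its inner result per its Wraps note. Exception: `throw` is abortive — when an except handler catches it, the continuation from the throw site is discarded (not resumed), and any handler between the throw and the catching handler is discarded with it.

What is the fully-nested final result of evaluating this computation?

Answer: [([6, 6], ()), ([6, 4], ()), ([6, 6], ()), ([6, 4], ())]

Working:
choose[0, 5] @ H4
  branch[0] choose=0:
    emit(6) @ H2 ⇒ out+=6
    choose[6, 4] @ H4
      branch[0] choose=6:
        H0 returns 6
        H1 returns 6
        H2 returns [6, 6]
        H3 returns ([6, 6], ())
        H4 returns [([6, 6], ())]
      branch[1] choose=4:
        H0 returns 4
        H1 returns 4
        H2 returns [6, 4]
        H3 returns ([6, 4], ())
        H4 returns [([6, 4], ())]
  branch[1] choose=5:
    emit(6) @ H2 ⇒ out+=6
    choose[6, 4] @ H4
      branch[0] choose=6:
        H0 returns 6
        H1 returns 6
        H2 returns [6, 6]
        H3 returns ([6, 6], ())
        H4 returns [([6, 6], ())]
      branch[1] choose=4:
        H0 returns 4
        H1 returns 4
        H2 returns [6, 4]
        H3 returns ([6, 4], ())
        H4 returns [([6, 4], ())]
= [([6, 6], ()), ([6, 4], ()), ([6, 6], ()), ([6, 4], ())]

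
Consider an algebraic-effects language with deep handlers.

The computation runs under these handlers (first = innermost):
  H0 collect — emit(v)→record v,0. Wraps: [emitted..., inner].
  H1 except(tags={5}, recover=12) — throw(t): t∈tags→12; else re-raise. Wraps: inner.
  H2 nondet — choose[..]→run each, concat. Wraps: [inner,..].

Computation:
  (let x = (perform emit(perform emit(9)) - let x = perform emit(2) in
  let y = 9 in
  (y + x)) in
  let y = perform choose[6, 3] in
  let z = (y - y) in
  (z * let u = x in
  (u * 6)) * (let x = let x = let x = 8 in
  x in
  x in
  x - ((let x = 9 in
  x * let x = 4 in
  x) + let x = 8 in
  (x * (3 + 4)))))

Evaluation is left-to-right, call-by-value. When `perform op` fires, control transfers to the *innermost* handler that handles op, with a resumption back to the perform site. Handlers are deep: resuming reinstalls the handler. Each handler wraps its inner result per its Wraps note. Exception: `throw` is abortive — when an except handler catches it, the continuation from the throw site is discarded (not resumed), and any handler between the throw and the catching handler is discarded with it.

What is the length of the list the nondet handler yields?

Evaluation trace:
emit(9) @ H0 ⇒ out+=9
emit(0) @ H0 ⇒ out+=0
emit(2) @ H0 ⇒ out+=2
choose[6, 3] @ H2
  branch[0] choose=6:
    H0 returns [9, 0, 2, 0]
    H1 returns [9, 0, 2, 0]
    H2 returns [[9, 0, 2, 0]]
  branch[1] choose=3:
    H0 returns [9, 0, 2, 0]
    H1 returns [9, 0, 2, 0]
    H2 returns [[9, 0, 2, 0]]
= [[9, 0, 2, 0], [9, 0, 2, 0]]

Answer: 2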